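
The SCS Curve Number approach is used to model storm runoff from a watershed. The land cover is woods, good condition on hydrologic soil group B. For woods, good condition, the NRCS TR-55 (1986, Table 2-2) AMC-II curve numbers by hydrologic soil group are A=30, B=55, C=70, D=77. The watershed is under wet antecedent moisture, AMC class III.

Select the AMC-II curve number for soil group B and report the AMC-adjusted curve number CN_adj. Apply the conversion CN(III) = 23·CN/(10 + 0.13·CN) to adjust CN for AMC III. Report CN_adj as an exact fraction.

NRCS table: woods, good condition, soil group B → CN(II) = 55
Wet (AMC III): CN(III) = 23·55/(10 + 0.13·55) = 1265/(343/20) = 25300/343 ≈ 73.761

CN_adj = 25300/343 ≈ 73.761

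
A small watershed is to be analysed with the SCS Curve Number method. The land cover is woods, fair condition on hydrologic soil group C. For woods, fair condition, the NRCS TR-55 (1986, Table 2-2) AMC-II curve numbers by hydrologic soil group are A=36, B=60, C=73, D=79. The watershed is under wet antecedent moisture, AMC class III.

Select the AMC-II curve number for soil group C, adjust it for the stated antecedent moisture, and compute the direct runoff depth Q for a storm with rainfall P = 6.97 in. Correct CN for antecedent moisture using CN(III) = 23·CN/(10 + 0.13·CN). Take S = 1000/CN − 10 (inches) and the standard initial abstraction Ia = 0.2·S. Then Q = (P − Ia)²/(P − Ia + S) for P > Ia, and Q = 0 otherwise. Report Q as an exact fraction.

NRCS table: woods, fair condition, soil group C → CN(II) = 73
CN(III) from CN(II)=73: (23·73)/(10 + 0.13·73) = 167900/1949 ≈ 86.147
Max retention: S = 1000/(167900/1949) − 10 = 2700/1679 in (≈ 1.608 in)
Initial abstraction Ia = S/5 = (2700/1679)/5 = 540/1679 ≈ 0.322 in
Excess rainfall: 6.970 − 0.322 = 6.648 in; P > Ia so Q > 0
Runoff Q = (P−Ia)²/(P−Ia+S) = (6.648)²/(6.648+1.608) = 1246043085169/232753557700 ≈ 5.353 in

Q = 1246043085169/232753557700 in ≈ 5.353 in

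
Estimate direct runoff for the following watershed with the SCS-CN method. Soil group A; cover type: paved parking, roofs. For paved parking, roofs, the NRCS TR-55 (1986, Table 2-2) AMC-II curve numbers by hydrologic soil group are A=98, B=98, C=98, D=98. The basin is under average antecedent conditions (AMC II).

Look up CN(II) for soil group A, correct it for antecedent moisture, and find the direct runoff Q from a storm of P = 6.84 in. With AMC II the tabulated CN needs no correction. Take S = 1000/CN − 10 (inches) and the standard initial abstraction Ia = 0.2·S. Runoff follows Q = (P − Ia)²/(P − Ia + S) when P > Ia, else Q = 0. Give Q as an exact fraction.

NRCS table: paved parking, roofs, soil group A → CN(II) = 98
Average conditions: CN = 98 (no AMC adjustment).
S = 1000/98 − 10 = 10/49 in ≈ 0.204 in
Ia = 0.2·(10/49) = 2/49 in ≈ 0.041 in
P − Ia = 6.840 − 0.041 = 8329/1225 ≈ 6.799 in (> 0, runoff occurs)
Runoff Q = (P−Ia)²/(P−Ia+S) = (6.799)²/(6.799+0.204) = 69372241/10509275 ≈ 6.601 in

Q = 69372241/10509275 in ≈ 6.601 in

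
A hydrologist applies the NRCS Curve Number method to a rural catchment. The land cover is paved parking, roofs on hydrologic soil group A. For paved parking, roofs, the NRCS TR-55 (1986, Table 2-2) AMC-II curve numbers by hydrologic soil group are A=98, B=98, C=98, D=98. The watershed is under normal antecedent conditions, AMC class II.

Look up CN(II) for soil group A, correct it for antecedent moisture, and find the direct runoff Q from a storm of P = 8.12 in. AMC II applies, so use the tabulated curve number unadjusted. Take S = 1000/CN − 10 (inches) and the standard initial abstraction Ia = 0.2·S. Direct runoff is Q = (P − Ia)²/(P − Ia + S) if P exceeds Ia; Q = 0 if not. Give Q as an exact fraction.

NRCS table: paved parking, roofs, soil group A → CN(II) = 98
Average conditions: CN = 98 (no AMC adjustment).
Retention S: 1000/CN − 10 with CN=98.000 → S = 10/49 ≈ 0.204 in
Ia = 0.2S: 0.2·0.204 = 0.041 in (exactly 2/49)
Since P=8.120 > Ia=0.041: effective rainfall P−Ia = 9897/1225 in
Runoff Q = (P−Ia)²/(P−Ia+S) = (8.079)²/(8.079+0.204) = 97950609/12430075 ≈ 7.880 in

Q = 97950609/12430075 in ≈ 7.880 in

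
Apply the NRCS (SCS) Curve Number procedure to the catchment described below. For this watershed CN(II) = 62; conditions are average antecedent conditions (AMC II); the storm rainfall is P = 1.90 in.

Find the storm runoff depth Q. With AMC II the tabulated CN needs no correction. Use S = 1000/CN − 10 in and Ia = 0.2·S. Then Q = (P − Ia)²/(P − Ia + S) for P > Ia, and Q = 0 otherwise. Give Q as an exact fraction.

Average conditions: CN = 62 (no AMC adjustment).
Max retention: S = 1000/62 − 10 = 190/31 in (≈ 6.129 in)
Ia = 0.2·(190/31) = 38/31 in ≈ 1.226 in
Since P=1.900 > Ia=1.226: effective rainfall P−Ia = 209/310 in
Q: (209/310)² ÷ (2109/310) = 2299/34410 in (≈ 0.067 in)

Q = 2299/34410 in ≈ 0.067 in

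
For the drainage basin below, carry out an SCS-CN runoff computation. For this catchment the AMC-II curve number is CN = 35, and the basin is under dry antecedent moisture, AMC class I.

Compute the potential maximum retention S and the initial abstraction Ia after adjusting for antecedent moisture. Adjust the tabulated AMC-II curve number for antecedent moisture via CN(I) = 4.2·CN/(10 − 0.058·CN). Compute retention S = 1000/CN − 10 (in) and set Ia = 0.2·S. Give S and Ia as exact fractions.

Adjust CN=35 to AMC I: 4.2·35/(10 − 0.058·35) → 147 ÷ (797/100) = 14700/797 ≈ 18.444
Max retention: S = 1000/(14700/797) − 10 = 6500/147 in (≈ 44.218 in)
Initial abstraction Ia = S/5 = (6500/147)/5 = 1300/147 ≈ 8.844 in

S = 6500/147 in ≈ 44.218 in; Ia = 1300/147 in ≈ 8.844 in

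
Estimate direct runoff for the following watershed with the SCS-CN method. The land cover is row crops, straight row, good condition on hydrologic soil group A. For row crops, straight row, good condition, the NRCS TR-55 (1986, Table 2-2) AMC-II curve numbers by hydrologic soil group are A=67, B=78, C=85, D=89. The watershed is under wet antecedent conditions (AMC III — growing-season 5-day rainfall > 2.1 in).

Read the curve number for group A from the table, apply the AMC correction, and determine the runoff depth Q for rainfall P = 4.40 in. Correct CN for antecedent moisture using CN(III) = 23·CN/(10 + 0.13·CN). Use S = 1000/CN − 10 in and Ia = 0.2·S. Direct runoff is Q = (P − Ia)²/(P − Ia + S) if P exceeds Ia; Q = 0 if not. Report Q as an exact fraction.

Q = 42567382/16496405 in ≈ 2.580 in

NRCS table: row crops, straight row, good condition, soil group A → CN(II) = 67
CN(III) from CN(II)=67: (23·67)/(10 + 0.13·67) = 154100/1871 ≈ 82.362
S = 1000/(154100/1871) − 10 = 3300/1541 in ≈ 2.141 in
Ia = 0.2·(3300/1541) = 660/1541 in ≈ 0.428 in
Excess rainfall: 4.400 − 0.428 = 3.972 in; P > Ia so Q > 0
Q = (30602/7705)²/((30602/7705) + 3300/1541) = (936482404/59367025)/(47102/7705) = 42567382/16496405 in ≈ 2.580 in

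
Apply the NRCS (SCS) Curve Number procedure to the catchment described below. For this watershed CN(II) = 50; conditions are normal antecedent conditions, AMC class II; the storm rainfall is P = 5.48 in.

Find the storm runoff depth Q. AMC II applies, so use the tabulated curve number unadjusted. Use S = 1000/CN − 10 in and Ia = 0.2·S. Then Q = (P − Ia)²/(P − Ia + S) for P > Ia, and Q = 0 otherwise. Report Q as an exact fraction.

Average conditions: CN = 50 (no AMC adjustment).
Retention S: 1000/CN − 10 with CN=50.000 → S = 10 ≈ 10.000 in
Ia = 0.2S: 0.2·10.000 = 2.000 in (exactly 2)
Excess rainfall: 5.480 − 2.000 = 3.480 in; P > Ia so Q > 0
Q: (87/25)² ÷ (337/25) = 7569/8425 in (≈ 0.898 in)

Q = 7569/8425 in ≈ 0.898 in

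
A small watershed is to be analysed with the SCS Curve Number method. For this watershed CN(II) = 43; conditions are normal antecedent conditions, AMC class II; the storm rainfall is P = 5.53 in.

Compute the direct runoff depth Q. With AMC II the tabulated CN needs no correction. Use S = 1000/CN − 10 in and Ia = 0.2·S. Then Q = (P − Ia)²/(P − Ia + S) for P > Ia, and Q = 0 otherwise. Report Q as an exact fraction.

Average conditions: CN = 43 (no AMC adjustment).
S = 1000/43 − 10 = 570/43 in ≈ 13.256 in
Ia = 0.2·(570/43) = 114/43 in ≈ 2.651 in
P − Ia = 5.530 − 2.651 = 12379/4300 ≈ 2.879 in (> 0, runoff occurs)
Q: (12379/4300)² ÷ (69379/4300) = 153239641/298329700 in (≈ 0.514 in)

Q = 153239641/298329700 in ≈ 0.514 in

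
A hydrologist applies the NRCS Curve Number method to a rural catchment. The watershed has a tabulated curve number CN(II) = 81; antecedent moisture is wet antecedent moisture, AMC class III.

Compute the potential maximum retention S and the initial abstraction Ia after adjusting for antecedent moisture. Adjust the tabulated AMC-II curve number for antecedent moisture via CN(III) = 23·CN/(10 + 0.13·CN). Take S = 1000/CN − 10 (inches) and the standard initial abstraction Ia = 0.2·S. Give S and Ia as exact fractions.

S = 1900/1863 in ≈ 1.020 in; Ia = 380/1863 in ≈ 0.204 in

Wet (AMC III): CN(III) = 23·81/(10 + 0.13·81) = 1863/(2053/100) = 186300/2053 ≈ 90.745
Max retention: S = 1000/(186300/2053) − 10 = 1900/1863 in (≈ 1.020 in)
Ia = 0.2S: 0.2·1.020 = 0.204 in (exactly 380/1863)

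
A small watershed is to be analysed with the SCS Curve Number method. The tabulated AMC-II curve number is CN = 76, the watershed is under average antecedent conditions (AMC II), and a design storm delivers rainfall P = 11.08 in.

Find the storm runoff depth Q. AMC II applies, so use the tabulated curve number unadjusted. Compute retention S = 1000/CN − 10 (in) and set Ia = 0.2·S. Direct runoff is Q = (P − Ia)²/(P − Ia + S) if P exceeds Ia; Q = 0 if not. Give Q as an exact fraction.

Q = 24631369/3069925 in ≈ 8.023 in

CN(II) = 76; AMC II needs no correction.
S = 1000/76 − 10 = 60/19 in ≈ 3.158 in
Ia = 0.2·(60/19) = 12/19 in ≈ 0.632 in
Since P=11.080 > Ia=0.632: effective rainfall P−Ia = 4963/475 in
Q = (4963/475)²/((4963/475) + 60/19) = (24631369/225625)/(6463/475) = 24631369/3069925 in ≈ 8.023 in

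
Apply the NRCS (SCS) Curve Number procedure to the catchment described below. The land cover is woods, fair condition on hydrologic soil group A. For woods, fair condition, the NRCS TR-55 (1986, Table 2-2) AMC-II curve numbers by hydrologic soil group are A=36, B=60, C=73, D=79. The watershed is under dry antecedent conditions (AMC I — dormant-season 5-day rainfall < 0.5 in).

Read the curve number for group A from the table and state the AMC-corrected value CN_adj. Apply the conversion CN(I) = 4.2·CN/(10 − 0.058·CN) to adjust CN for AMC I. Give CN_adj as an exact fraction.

NRCS table: woods, fair condition, soil group A → CN(II) = 36
Adjust CN=36 to AMC I: 4.2·36/(10 − 0.058·36) → (756/5) ÷ (989/125) = 18900/989 ≈ 19.110

CN_adj = 18900/989 ≈ 19.110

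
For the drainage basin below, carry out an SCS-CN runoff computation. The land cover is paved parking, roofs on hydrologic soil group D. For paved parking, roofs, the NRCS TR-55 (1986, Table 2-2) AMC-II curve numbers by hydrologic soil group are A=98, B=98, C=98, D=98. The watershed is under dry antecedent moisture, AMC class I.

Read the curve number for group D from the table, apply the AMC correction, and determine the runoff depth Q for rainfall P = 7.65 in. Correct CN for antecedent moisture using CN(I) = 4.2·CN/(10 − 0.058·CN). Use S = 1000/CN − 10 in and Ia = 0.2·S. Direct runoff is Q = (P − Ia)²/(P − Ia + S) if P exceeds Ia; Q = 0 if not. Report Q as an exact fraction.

NRCS table: paved parking, roofs, soil group D → CN(II) = 98
Dry (AMC I): CN(I) = 4.2·98/(10 − 0.058·98) = (2058/5)/(1079/250) = 102900/1079 ≈ 95.366
S = 1000/(102900/1079) − 10 = 500/1029 in ≈ 0.486 in
Initial abstraction Ia = S/5 = (500/1029)/5 = 100/1029 ≈ 0.097 in
P − Ia = 7.650 − 0.097 = 155437/20580 ≈ 7.553 in (> 0, runoff occurs)
Q: (155437/20580)² ÷ (165437/20580) = 24160660969/3404693460 in (≈ 7.096 in)

Q = 24160660969/3404693460 in ≈ 7.096 in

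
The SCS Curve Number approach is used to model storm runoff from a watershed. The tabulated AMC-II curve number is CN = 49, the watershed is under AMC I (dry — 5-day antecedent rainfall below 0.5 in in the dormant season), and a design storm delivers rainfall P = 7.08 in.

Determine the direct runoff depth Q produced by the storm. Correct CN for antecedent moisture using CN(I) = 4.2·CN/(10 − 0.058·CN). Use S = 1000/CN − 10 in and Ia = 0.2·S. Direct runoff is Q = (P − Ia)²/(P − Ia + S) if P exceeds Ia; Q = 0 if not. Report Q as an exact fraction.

Adjust CN=49 to AMC I: 4.2·49/(10 − 0.058·49) → (1029/5) ÷ (3579/500) = 34300/1193 ≈ 28.751
Retention S: 1000/CN − 10 with CN=28.751 → S = 8500/343 ≈ 24.781 in
Ia = 0.2·(8500/343) = 1700/343 in ≈ 4.956 in
Since P=7.080 > Ia=4.956: effective rainfall P−Ia = 18211/8575 in
Q = (18211/8575)²/((18211/8575) + 8500/343) = (331640521/73530625)/(230711/8575) = 331640521/1978346825 in ≈ 0.168 in

Q = 331640521/1978346825 in ≈ 0.168 in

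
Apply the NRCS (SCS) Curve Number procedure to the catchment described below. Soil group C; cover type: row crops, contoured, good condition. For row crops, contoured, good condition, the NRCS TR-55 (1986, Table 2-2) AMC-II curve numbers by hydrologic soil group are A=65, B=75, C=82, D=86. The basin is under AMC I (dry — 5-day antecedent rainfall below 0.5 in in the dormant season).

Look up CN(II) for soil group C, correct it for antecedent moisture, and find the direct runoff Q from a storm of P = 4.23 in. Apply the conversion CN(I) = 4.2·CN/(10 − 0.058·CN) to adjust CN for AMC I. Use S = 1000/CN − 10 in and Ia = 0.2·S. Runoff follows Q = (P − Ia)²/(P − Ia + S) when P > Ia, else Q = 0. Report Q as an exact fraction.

NRCS table: row crops, contoured, good condition, soil group C → CN(II) = 82
CN(I) from CN(II)=82: (4.2·82)/(10 − 0.058·82) = 28700/437 ≈ 65.675
Max retention: S = 1000/(28700/437) − 10 = 1500/287 in (≈ 5.226 in)
Ia = 0.2S: 0.2·5.226 = 1.045 in (exactly 300/287)
P − Ia = 4.230 − 1.045 = 91401/28700 ≈ 3.185 in (> 0, runoff occurs)
Q = (91401/28700)²/((91401/28700) + 1500/287) = (8354142801/823690000)/(241401/28700) = 2784714267/2309402900 in ≈ 1.206 in

Q = 2784714267/2309402900 in ≈ 1.206 in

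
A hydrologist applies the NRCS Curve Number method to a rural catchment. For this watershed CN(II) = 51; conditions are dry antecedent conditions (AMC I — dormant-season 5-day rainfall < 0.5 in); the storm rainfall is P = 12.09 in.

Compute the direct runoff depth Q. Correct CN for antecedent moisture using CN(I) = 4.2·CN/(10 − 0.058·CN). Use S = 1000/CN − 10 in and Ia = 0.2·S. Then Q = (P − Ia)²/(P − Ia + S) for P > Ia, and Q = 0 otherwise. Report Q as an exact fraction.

CN(I) from CN(II)=51: (4.2·51)/(10 − 0.058·51) = 15300/503 ≈ 30.417
Max retention: S = 1000/(15300/503) − 10 = 3500/153 in (≈ 22.876 in)
Ia = 0.2·(3500/153) = 700/153 in ≈ 4.575 in
Since P=12.090 > Ia=4.575: effective rainfall P−Ia = 114977/15300 in
Runoff Q = (P−Ia)²/(P−Ia+S) = (7.515)²/(7.515+22.876) = 13219710529/7114148100 ≈ 1.858 in

Q = 13219710529/7114148100 in ≈ 1.858 in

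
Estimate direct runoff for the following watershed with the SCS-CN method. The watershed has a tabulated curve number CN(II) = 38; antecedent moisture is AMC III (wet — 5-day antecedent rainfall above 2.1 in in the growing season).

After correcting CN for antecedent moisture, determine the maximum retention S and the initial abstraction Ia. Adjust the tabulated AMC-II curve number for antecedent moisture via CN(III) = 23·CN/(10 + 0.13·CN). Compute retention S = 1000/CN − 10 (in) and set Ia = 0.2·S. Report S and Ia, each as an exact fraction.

Adjust CN=38 to AMC III: 23·38/(10 + 0.13·38) → 874 ÷ (747/50) = 43700/747 ≈ 58.501
Max retention: S = 1000/(43700/747) − 10 = 3100/437 in (≈ 7.094 in)
Ia = 0.2S: 0.2·7.094 = 1.419 in (exactly 620/437)

S = 3100/437 in ≈ 7.094 in; Ia = 620/437 in ≈ 1.419 in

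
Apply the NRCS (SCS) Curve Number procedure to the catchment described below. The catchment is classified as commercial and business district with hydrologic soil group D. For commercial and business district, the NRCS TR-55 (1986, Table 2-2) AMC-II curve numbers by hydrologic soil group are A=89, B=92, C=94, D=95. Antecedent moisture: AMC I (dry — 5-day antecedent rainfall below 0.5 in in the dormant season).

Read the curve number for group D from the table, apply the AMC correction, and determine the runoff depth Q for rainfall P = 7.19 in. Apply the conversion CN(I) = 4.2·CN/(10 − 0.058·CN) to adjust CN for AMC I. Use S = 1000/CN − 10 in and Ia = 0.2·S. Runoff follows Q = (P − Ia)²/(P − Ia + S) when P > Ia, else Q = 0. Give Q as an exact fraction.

Q = 76663088161/13042551900 in ≈ 5.878 in

NRCS table: commercial and business district, soil group D → CN(II) = 95
Dry (AMC I): CN(I) = 4.2·95/(10 − 0.058·95) = 399/(449/100) = 39900/449 ≈ 88.864
Max retention: S = 1000/(39900/449) − 10 = 500/399 in (≈ 1.253 in)
Ia = 0.2·(500/399) = 100/399 in ≈ 0.251 in
P − Ia = 7.190 − 0.251 = 276881/39900 ≈ 6.939 in (> 0, runoff occurs)
Runoff Q = (P−Ia)²/(P−Ia+S) = (6.939)²/(6.939+1.253) = 76663088161/13042551900 ≈ 5.878 in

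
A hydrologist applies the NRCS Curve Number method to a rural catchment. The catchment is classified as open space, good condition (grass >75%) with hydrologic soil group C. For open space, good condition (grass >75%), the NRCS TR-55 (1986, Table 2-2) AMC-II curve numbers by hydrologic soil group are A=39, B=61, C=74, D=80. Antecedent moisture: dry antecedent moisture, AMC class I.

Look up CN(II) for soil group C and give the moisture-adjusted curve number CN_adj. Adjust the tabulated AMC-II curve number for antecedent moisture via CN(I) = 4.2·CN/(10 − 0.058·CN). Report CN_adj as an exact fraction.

CN_adj = 77700/1427 ≈ 54.450

NRCS table: open space, good condition (grass >75%), soil group C → CN(II) = 74
Adjust CN=74 to AMC I: 4.2·74/(10 − 0.058·74) → (1554/5) ÷ (1427/250) = 77700/1427 ≈ 54.450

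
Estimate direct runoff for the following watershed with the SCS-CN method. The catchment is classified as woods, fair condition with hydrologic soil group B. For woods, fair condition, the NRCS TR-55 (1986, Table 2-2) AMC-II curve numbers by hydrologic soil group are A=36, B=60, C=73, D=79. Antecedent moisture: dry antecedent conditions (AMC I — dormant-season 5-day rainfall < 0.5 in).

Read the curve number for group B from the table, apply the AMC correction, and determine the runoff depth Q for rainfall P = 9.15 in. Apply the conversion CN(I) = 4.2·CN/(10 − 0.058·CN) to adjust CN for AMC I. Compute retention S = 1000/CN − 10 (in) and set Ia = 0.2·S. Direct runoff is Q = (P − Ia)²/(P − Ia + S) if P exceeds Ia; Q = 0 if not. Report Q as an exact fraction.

Q = 56685841/34686540 in ≈ 1.634 in

NRCS table: woods, fair condition, soil group B → CN(II) = 60
Adjust CN=60 to AMC I: 4.2·60/(10 − 0.058·60) → 252 ÷ (163/25) = 6300/163 ≈ 38.650
Retention S: 1000/CN − 10 with CN=38.650 → S = 1000/63 ≈ 15.873 in
Ia = 0.2S: 0.2·15.873 = 3.175 in (exactly 200/63)
Since P=9.150 > Ia=3.175: effective rainfall P−Ia = 7529/1260 in
Q: (7529/1260)² ÷ (27529/1260) = 56685841/34686540 in (≈ 1.634 in)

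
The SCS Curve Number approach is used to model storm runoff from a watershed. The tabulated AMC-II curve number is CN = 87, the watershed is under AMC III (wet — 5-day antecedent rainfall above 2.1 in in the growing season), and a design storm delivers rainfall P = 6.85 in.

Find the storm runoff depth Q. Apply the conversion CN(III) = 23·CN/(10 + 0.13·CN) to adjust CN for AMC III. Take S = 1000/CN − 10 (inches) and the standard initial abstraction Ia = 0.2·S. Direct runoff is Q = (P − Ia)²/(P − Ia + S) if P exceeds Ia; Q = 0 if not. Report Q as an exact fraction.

Wet (AMC III): CN(III) = 23·87/(10 + 0.13·87) = 2001/(2131/100) = 200100/2131 ≈ 93.900
Max retention: S = 1000/(200100/2131) − 10 = 1300/2001 in (≈ 0.650 in)
Initial abstraction Ia = S/5 = (1300/2001)/5 = 260/2001 ≈ 0.130 in
Excess rainfall: 6.850 − 0.130 = 6.720 in; P > Ia so Q > 0
Q: (268937/40020)² ÷ (294937/40020) = 72327109969/11803378740 in (≈ 6.128 in)

Q = 72327109969/11803378740 in ≈ 6.128 in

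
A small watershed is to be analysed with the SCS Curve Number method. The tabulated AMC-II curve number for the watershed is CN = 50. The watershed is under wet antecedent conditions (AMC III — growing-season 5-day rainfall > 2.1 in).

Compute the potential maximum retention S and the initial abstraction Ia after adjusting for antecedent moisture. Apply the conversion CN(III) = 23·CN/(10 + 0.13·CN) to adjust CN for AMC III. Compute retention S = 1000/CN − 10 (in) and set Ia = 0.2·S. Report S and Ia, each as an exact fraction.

Adjust CN=50 to AMC III: 23·50/(10 + 0.13·50) → 1150 ÷ (33/2) = 2300/33 ≈ 69.697
S = 1000/(2300/33) − 10 = 100/23 in ≈ 4.348 in
Initial abstraction Ia = S/5 = (100/23)/5 = 20/23 ≈ 0.870 in

S = 100/23 in ≈ 4.348 in; Ia = 20/23 in ≈ 0.870 in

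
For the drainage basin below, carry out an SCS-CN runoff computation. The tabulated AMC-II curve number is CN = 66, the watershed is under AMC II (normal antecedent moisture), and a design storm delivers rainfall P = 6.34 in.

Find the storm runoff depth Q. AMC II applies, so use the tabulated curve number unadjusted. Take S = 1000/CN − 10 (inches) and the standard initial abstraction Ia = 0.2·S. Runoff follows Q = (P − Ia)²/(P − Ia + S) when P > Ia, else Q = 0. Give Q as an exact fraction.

Q = 76755121/28480650 in ≈ 2.695 in

Average conditions: CN = 66 (no AMC adjustment).
Max retention: S = 1000/66 − 10 = 170/33 in (≈ 5.152 in)
Ia = 0.2S: 0.2·5.152 = 1.030 in (exactly 34/33)
Since P=6.340 > Ia=1.030: effective rainfall P−Ia = 8761/1650 in
Q = (8761/1650)²/((8761/1650) + 170/33) = (76755121/2722500)/(17261/1650) = 76755121/28480650 in ≈ 2.695 in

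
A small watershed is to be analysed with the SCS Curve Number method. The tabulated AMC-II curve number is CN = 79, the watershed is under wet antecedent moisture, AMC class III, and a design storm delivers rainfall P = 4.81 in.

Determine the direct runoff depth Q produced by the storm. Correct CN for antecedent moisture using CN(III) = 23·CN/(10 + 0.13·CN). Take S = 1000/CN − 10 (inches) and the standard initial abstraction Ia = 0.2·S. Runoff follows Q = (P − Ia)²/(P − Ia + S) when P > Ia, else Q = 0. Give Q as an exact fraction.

CN(III) from CN(II)=79: (23·79)/(10 + 0.13·79) = 181700/2027 ≈ 89.640
Retention S: 1000/CN − 10 with CN=89.640 → S = 2100/1817 ≈ 1.156 in
Ia = 0.2·(2100/1817) = 420/1817 in ≈ 0.231 in
P − Ia = 4.810 − 0.231 = 831977/181700 ≈ 4.579 in (> 0, runoff occurs)
Q = (831977/181700)²/((831977/181700) + 2100/1817) = (692185728529/33014890000)/(1041977/181700) = 692185728529/189327220900 in ≈ 3.656 in

Q = 692185728529/189327220900 in ≈ 3.656 in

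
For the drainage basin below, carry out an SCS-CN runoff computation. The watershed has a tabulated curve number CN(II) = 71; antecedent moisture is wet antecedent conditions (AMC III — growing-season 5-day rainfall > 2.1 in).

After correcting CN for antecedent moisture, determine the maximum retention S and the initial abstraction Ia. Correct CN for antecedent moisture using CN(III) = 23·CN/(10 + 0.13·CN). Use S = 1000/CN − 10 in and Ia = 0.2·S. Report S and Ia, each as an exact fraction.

CN(III) from CN(II)=71: (23·71)/(10 + 0.13·71) = 163300/1923 ≈ 84.919
S = 1000/(163300/1923) − 10 = 2900/1633 in ≈ 1.776 in
Ia = 0.2·(2900/1633) = 580/1633 in ≈ 0.355 in

S = 2900/1633 in ≈ 1.776 in; Ia = 580/1633 in ≈ 0.355 in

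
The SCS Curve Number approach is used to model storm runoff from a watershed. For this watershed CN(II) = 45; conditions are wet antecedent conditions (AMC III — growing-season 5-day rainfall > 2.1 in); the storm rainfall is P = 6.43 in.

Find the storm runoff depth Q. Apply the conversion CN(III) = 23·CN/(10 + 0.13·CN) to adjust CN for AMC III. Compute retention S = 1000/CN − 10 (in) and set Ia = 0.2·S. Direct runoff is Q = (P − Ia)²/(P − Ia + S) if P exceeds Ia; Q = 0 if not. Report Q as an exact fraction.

Q = 12343432201/4576790700 in ≈ 2.697 in

CN(III) from CN(II)=45: (23·45)/(10 + 0.13·45) = 20700/317 ≈ 65.300
Retention S: 1000/CN − 10 with CN=65.300 → S = 1100/207 ≈ 5.314 in
Ia = 0.2S: 0.2·5.314 = 1.063 in (exactly 220/207)
P − Ia = 6.430 − 1.063 = 111101/20700 ≈ 5.367 in (> 0, runoff occurs)
Q = (111101/20700)²/((111101/20700) + 1100/207) = (12343432201/428490000)/(221101/20700) = 12343432201/4576790700 in ≈ 2.697 in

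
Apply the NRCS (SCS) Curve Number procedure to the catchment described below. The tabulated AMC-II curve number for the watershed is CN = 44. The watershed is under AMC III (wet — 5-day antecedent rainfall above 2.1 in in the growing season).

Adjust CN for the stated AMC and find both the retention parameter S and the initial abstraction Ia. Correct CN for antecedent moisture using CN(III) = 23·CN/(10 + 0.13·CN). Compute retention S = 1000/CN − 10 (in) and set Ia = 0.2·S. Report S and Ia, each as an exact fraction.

S = 1400/253 in ≈ 5.534 in; Ia = 280/253 in ≈ 1.107 in

CN(III) from CN(II)=44: (23·44)/(10 + 0.13·44) = 25300/393 ≈ 64.377
Retention S: 1000/CN − 10 with CN=64.377 → S = 1400/253 ≈ 5.534 in
Ia = 0.2·(1400/253) = 280/253 in ≈ 1.107 in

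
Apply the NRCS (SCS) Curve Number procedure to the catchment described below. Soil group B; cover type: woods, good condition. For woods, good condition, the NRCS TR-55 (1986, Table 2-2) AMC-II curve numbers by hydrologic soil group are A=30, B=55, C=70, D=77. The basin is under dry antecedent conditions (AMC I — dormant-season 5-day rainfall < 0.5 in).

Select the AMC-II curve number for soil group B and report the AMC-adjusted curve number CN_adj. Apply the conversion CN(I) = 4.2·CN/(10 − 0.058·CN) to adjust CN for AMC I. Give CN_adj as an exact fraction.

CN_adj = 7700/227 ≈ 33.921

NRCS table: woods, good condition, soil group B → CN(II) = 55
Adjust CN=55 to AMC I: 4.2·55/(10 − 0.058·55) → 231 ÷ (681/100) = 7700/227 ≈ 33.921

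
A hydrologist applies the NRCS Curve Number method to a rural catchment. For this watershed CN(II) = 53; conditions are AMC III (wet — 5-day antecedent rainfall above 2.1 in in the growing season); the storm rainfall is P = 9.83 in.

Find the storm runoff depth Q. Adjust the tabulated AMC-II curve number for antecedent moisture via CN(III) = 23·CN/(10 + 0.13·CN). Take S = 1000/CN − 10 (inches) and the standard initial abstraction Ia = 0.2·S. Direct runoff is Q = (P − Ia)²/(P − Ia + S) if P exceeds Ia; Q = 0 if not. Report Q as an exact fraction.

Q = 1219427692729/191904366300 in ≈ 6.354 in

Wet (AMC III): CN(III) = 23·53/(10 + 0.13·53) = 1219/(1689/100) = 121900/1689 ≈ 72.173
S = 1000/(121900/1689) − 10 = 4700/1219 in ≈ 3.856 in
Initial abstraction Ia = S/5 = (4700/1219)/5 = 940/1219 ≈ 0.771 in
Excess rainfall: 9.830 − 0.771 = 9.059 in; P > Ia so Q > 0
Q = (1104277/121900)²/((1104277/121900) + 4700/1219) = (1219427692729/14859610000)/(1574277/121900) = 1219427692729/191904366300 in ≈ 6.354 in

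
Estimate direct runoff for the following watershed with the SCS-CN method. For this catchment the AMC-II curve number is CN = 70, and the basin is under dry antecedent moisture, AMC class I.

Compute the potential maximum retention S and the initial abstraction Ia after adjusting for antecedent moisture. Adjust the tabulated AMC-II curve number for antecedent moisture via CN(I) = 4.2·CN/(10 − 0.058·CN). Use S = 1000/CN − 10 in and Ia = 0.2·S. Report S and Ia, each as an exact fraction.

CN(I) from CN(II)=70: (4.2·70)/(10 − 0.058·70) = 4900/99 ≈ 49.495
Max retention: S = 1000/(4900/99) − 10 = 500/49 in (≈ 10.204 in)
Ia = 0.2·(500/49) = 100/49 in ≈ 2.041 in

S = 500/49 in ≈ 10.204 in; Ia = 100/49 in ≈ 2.041 in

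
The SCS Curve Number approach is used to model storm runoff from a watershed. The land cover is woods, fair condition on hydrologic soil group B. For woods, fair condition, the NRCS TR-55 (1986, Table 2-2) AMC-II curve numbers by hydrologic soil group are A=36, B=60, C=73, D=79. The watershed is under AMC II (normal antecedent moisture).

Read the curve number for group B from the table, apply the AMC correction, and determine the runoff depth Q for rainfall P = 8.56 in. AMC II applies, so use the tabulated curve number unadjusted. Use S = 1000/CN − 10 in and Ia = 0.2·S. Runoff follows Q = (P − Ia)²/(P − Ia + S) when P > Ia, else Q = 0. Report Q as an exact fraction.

NRCS table: woods, fair condition, soil group B → CN(II) = 60
Average conditions: CN = 60 (no AMC adjustment).
S = 1000/60 − 10 = 20/3 in ≈ 6.667 in
Initial abstraction Ia = S/5 = (20/3)/5 = 4/3 ≈ 1.333 in
P − Ia = 8.560 − 1.333 = 542/75 ≈ 7.227 in (> 0, runoff occurs)
Q: (542/75)² ÷ (1042/75) = 146882/39075 in (≈ 3.759 in)

Q = 146882/39075 in ≈ 3.759 in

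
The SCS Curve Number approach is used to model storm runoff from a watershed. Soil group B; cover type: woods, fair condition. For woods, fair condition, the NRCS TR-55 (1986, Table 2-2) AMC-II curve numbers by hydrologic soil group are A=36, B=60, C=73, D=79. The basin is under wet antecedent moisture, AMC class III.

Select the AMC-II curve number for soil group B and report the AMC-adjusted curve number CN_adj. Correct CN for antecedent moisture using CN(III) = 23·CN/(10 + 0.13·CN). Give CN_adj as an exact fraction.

CN_adj = 6900/89 ≈ 77.528

NRCS table: woods, fair condition, soil group B → CN(II) = 60
Adjust CN=60 to AMC III: 23·60/(10 + 0.13·60) → 1380 ÷ (89/5) = 6900/89 ≈ 77.528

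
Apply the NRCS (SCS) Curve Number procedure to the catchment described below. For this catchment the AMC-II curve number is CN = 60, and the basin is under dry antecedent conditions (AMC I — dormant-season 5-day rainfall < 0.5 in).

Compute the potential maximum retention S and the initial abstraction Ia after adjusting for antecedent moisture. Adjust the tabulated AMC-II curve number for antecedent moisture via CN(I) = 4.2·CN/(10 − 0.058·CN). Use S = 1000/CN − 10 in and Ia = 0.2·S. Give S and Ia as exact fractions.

S = 1000/63 in ≈ 15.873 in; Ia = 200/63 in ≈ 3.175 in

CN(I) from CN(II)=60: (4.2·60)/(10 − 0.058·60) = 6300/163 ≈ 38.650
Max retention: S = 1000/(6300/163) − 10 = 1000/63 in (≈ 15.873 in)
Ia = 0.2S: 0.2·15.873 = 3.175 in (exactly 200/63)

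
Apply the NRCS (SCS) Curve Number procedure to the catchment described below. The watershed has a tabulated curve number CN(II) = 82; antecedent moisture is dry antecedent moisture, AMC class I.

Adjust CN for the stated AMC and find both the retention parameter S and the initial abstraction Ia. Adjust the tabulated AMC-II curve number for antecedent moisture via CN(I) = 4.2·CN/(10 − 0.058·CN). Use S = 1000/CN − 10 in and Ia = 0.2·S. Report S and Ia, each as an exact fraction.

S = 1500/287 in ≈ 5.226 in; Ia = 300/287 in ≈ 1.045 in

Dry (AMC I): CN(I) = 4.2·82/(10 − 0.058·82) = (1722/5)/(1311/250) = 28700/437 ≈ 65.675
S = 1000/(28700/437) − 10 = 1500/287 in ≈ 5.226 in
Ia = 0.2S: 0.2·5.226 = 1.045 in (exactly 300/287)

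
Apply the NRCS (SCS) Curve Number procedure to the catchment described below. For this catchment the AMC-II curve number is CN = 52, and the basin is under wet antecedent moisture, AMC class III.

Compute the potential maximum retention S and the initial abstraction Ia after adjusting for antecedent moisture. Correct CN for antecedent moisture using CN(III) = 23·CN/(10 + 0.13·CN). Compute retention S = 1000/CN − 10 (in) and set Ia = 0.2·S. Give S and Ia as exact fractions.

S = 1200/299 in ≈ 4.013 in; Ia = 240/299 in ≈ 0.803 in

CN(III) from CN(II)=52: (23·52)/(10 + 0.13·52) = 29900/419 ≈ 71.360
Max retention: S = 1000/(29900/419) − 10 = 1200/299 in (≈ 4.013 in)
Initial abstraction Ia = S/5 = (1200/299)/5 = 240/299 ≈ 0.803 in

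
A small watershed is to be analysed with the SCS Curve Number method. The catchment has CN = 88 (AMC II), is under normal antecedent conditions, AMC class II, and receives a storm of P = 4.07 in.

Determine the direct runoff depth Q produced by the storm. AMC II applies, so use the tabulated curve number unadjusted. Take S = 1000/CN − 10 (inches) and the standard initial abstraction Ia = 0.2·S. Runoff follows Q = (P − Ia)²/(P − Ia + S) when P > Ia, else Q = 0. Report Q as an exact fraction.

Q = 17447329/6244700 in ≈ 2.794 in

Average conditions: CN = 88 (no AMC adjustment).
Retention S: 1000/CN − 10 with CN=88.000 → S = 15/11 ≈ 1.364 in
Initial abstraction Ia = S/5 = (15/11)/5 = 3/11 ≈ 0.273 in
P − Ia = 4.070 − 0.273 = 4177/1100 ≈ 3.797 in (> 0, runoff occurs)
Q = (4177/1100)²/((4177/1100) + 15/11) = (17447329/1210000)/(5677/1100) = 17447329/6244700 in ≈ 2.794 in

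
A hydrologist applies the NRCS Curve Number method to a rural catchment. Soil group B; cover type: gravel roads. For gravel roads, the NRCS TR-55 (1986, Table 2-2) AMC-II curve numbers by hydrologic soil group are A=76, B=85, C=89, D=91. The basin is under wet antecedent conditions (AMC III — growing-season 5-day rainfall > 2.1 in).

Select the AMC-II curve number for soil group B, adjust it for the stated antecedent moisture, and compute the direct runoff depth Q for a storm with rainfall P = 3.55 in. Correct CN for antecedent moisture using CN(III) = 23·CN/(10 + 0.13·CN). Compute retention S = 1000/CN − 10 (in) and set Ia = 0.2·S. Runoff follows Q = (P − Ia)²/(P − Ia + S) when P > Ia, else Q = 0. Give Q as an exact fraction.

NRCS table: gravel roads, soil group B → CN(II) = 85
Adjust CN=85 to AMC III: 23·85/(10 + 0.13·85) → 1955 ÷ (421/20) = 39100/421 ≈ 92.874
S = 1000/(39100/421) − 10 = 300/391 in ≈ 0.767 in
Initial abstraction Ia = S/5 = (300/391)/5 = 60/391 ≈ 0.153 in
Excess rainfall: 3.550 − 0.153 = 3.397 in; P > Ia so Q > 0
Q = (26561/7820)²/((26561/7820) + 300/391) = (705486721/61152400)/(32561/7820) = 705486721/254627020 in ≈ 2.771 in

Q = 705486721/254627020 in ≈ 2.771 in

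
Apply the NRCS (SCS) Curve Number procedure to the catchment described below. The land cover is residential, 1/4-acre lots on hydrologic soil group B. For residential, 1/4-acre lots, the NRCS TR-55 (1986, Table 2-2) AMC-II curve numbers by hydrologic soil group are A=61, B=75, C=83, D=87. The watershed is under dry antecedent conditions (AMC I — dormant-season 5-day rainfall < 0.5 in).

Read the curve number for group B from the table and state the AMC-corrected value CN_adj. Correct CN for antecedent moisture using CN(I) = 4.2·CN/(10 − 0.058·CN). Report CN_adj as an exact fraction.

CN_adj = 6300/113 ≈ 55.752

NRCS table: residential, 1/4-acre lots, soil group B → CN(II) = 75
Adjust CN=75 to AMC I: 4.2·75/(10 − 0.058·75) → 315 ÷ (113/20) = 6300/113 ≈ 55.752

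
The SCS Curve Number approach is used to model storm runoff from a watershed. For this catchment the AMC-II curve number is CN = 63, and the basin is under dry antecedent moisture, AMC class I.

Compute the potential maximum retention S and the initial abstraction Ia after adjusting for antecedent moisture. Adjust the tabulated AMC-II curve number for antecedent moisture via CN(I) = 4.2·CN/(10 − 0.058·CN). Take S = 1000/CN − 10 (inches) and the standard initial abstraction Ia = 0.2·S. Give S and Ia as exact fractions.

S = 18500/1323 in ≈ 13.983 in; Ia = 3700/1323 in ≈ 2.797 in

CN(I) from CN(II)=63: (4.2·63)/(10 − 0.058·63) = 132300/3173 ≈ 41.696
Max retention: S = 1000/(132300/3173) − 10 = 18500/1323 in (≈ 13.983 in)
Ia = 0.2·(18500/1323) = 3700/1323 in ≈ 2.797 in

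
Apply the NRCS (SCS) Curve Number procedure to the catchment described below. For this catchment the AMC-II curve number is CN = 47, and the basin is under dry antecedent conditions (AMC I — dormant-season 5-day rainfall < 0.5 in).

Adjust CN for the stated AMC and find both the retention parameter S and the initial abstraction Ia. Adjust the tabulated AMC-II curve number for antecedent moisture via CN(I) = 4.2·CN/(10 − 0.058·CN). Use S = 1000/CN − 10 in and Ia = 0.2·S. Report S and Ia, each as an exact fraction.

Adjust CN=47 to AMC I: 4.2·47/(10 − 0.058·47) → (987/5) ÷ (3637/500) = 98700/3637 ≈ 27.138
Retention S: 1000/CN − 10 with CN=27.138 → S = 26500/987 ≈ 26.849 in
Ia = 0.2·(26500/987) = 5300/987 in ≈ 5.370 in

S = 26500/987 in ≈ 26.849 in; Ia = 5300/987 in ≈ 5.370 in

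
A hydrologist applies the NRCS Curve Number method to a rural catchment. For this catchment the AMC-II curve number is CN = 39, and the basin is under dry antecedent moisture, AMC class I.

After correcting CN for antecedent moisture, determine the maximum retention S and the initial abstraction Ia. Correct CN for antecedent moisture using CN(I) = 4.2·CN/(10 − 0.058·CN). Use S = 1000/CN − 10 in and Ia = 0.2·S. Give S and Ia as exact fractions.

Adjust CN=39 to AMC I: 4.2·39/(10 − 0.058·39) → (819/5) ÷ (3869/500) = 81900/3869 ≈ 21.168
S = 1000/(81900/3869) − 10 = 30500/819 in ≈ 37.241 in
Ia = 0.2S: 0.2·37.241 = 7.448 in (exactly 6100/819)

S = 30500/819 in ≈ 37.241 in; Ia = 6100/819 in ≈ 7.448 in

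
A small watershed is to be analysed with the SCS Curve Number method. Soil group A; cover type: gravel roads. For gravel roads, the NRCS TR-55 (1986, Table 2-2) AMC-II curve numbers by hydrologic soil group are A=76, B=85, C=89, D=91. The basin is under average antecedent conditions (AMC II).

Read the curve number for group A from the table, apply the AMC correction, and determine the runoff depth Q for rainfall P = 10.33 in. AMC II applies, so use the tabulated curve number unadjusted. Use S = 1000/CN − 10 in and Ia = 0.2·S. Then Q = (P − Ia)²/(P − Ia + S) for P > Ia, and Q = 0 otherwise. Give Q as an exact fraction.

Q = 339554329/46411300 in ≈ 7.316 in

NRCS table: gravel roads, soil group A → CN(II) = 76
Average conditions: CN = 76 (no AMC adjustment).
Max retention: S = 1000/76 − 10 = 60/19 in (≈ 3.158 in)
Ia = 0.2S: 0.2·3.158 = 0.632 in (exactly 12/19)
Since P=10.330 > Ia=0.632: effective rainfall P−Ia = 18427/1900 in
Runoff Q = (P−Ia)²/(P−Ia+S) = (9.698)²/(9.698+3.158) = 339554329/46411300 ≈ 7.316 in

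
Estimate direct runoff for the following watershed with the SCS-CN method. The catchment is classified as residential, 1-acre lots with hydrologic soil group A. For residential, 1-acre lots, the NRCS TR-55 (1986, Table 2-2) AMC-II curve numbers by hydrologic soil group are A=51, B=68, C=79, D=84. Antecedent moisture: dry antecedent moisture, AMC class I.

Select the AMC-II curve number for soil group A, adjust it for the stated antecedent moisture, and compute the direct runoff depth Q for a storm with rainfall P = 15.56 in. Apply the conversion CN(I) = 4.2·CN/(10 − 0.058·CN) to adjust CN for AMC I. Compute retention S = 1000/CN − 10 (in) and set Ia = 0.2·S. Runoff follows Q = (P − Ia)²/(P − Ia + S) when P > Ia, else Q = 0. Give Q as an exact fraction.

Q = 1765428289/495402525 in ≈ 3.564 in

NRCS table: residential, 1-acre lots, soil group A → CN(II) = 51
Dry (AMC I): CN(I) = 4.2·51/(10 − 0.058·51) = (1071/5)/(3521/500) = 15300/503 ≈ 30.417
Retention S: 1000/CN − 10 with CN=30.417 → S = 3500/153 ≈ 22.876 in
Initial abstraction Ia = S/5 = (3500/153)/5 = 700/153 ≈ 4.575 in
Excess rainfall: 15.560 − 4.575 = 10.985 in; P > Ia so Q > 0
Q: (42017/3825)² ÷ (129517/3825) = 1765428289/495402525 in (≈ 3.564 in)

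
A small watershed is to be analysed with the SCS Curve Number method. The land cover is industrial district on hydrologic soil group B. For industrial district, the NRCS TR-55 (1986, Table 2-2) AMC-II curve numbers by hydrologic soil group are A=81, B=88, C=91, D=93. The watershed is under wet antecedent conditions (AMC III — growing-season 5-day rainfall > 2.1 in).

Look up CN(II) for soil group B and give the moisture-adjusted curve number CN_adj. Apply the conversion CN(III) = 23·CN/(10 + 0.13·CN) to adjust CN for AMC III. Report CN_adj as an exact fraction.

CN_adj = 6325/67 ≈ 94.403

NRCS table: industrial district, soil group B → CN(II) = 88
Adjust CN=88 to AMC III: 23·88/(10 + 0.13·88) → 2024 ÷ (536/25) = 6325/67 ≈ 94.403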